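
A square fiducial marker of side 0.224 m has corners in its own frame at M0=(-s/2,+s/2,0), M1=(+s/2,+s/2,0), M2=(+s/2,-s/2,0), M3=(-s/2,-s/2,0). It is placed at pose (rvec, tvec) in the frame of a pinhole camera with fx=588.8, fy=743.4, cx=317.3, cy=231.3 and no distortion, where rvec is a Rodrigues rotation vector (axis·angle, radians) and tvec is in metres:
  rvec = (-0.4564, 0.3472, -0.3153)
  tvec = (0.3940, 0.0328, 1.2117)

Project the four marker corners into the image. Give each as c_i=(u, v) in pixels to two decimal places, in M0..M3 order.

Intrinsics K: fx=588.8, fy=743.4, cx=317.3, cy=231.3
Marker side s = 0.224 m; corners in marker frame (Z=0):
  M0 = (-0.1120, +0.1120, 0)
  M1 = (+0.1120, +0.1120, 0)
  M2 = (+0.1120, -0.1120, 0)
  M3 = (-0.1120, -0.1120, 0)
rvec = (-0.4564, 0.3472, -0.3153), |rvec| = θ = 0.65442 rad = 37.495°
Rodrigues: sinθ=0.60870, 1−cosθ=0.20660; R = I + sinθ·[k]× + (1−cosθ)·[k]×²:
    [+0.89389 +0.21683 +0.39236]
    [-0.36972 +0.85156 +0.37170]
    [-0.25352 -0.47732 +0.84136]
t = (0.3940, 0.0328, 1.2117) m
M0: Pc = R·M0+t = (+0.31817, +0.16958, +1.18663); u = 588.8·(+0.31817)/1.18663 + 317.3 = 475.1735, v = 743.4·(+0.16958)/1.18663 + 231.3 = 337.5396
M1: Pc = R·M1+t = (+0.51840, +0.08677, +1.12985); u = 588.8·(+0.51840)/1.12985 + 317.3 = 587.4557, v = 743.4·(+0.08677)/1.12985 + 231.3 = 288.3892
M2: Pc = R·M2+t = (+0.46983, -0.10398, +1.23677); u = 588.8·(+0.46983)/1.23677 + 317.3 = 540.9772, v = 743.4·(-0.10398)/1.23677 + 231.3 = 168.7979
M3: Pc = R·M3+t = (+0.26960, -0.02117, +1.29355); u = 588.8·(+0.26960)/1.29355 + 317.3 = 440.0163, v = 743.4·(-0.02117)/1.29355 + 231.3 = 219.1359

c0=(475.17, 337.54) c1=(587.46, 288.39) c2=(540.98, 168.80) c3=(440.02, 219.14)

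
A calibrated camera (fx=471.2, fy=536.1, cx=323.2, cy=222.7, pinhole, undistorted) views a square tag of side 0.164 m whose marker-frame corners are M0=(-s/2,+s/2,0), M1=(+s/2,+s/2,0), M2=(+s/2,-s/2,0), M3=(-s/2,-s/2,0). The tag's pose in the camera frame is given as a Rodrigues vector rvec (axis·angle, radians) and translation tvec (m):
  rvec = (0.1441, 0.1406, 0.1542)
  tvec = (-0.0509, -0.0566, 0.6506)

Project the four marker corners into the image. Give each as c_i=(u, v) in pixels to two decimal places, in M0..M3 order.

c0=(223.31, 230.86) c1=(335.94, 253.02) c2=(353.99, 117.24) c3=(236.42, 98.60)

Intrinsics K: fx=471.2, fy=536.1, cx=323.2, cy=222.7
Marker side s = 0.164 m; corners in marker frame (Z=0):
  M0 = (-0.0820, +0.0820, 0)
  M1 = (+0.0820, +0.0820, 0)
  M2 = (+0.0820, -0.0820, 0)
  M3 = (-0.0820, -0.0820, 0)
rvec = (0.1441, 0.1406, 0.1542), |rvec| = θ = 0.25360 rad = 14.530°
Rodrigues: sinθ=0.25089, 1−cosθ=0.03198; R = I + sinθ·[k]× + (1−cosθ)·[k]×²:
    [+0.97834 -0.14248 +0.15015]
    [+0.16263 +0.97785 -0.13178]
    [-0.12805 +0.15334 +0.97984]
t = (-0.0509, -0.0566, 0.6506) m
M0: Pc = R·M0+t = (-0.14281, +0.01025, +0.67367); u = 471.2·(-0.14281)/0.67367 + 323.2 = 223.3137, v = 536.1·(+0.01025)/0.67367 + 222.7 = 230.8552
M1: Pc = R·M1+t = (+0.01764, +0.03692, +0.65267); u = 471.2·(+0.01764)/0.65267 + 323.2 = 335.9360, v = 536.1·(+0.03692)/0.65267 + 222.7 = 253.0249
M2: Pc = R·M2+t = (+0.04101, -0.12345, +0.62753); u = 471.2·(+0.04101)/0.62753 + 323.2 = 353.9917, v = 536.1·(-0.12345)/0.62753 + 222.7 = 117.2375
M3: Pc = R·M3+t = (-0.11944, -0.15012, +0.64853); u = 471.2·(-0.11944)/0.64853 + 323.2 = 236.4176, v = 536.1·(-0.15012)/0.64853 + 222.7 = 98.6050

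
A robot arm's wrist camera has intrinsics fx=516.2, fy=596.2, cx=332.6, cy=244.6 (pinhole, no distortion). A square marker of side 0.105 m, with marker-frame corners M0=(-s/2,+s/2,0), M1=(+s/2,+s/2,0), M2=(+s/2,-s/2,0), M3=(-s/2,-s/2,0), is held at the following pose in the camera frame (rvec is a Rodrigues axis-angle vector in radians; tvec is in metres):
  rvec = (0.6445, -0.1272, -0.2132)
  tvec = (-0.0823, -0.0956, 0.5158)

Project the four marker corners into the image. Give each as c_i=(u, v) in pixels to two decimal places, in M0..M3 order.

Intrinsics K: fx=516.2, fy=596.2, cx=332.6, cy=244.6
Marker side s = 0.105 m; corners in marker frame (Z=0):
  M0 = (-0.0525, +0.0525, 0)
  M1 = (+0.0525, +0.0525, 0)
  M2 = (+0.0525, -0.0525, 0)
  M3 = (-0.0525, -0.0525, 0)
rvec = (0.6445, -0.1272, -0.2132), |rvec| = θ = 0.69066 rad = 39.572°
Rodrigues: sinθ=0.63705, 1−cosθ=0.22918; R = I + sinθ·[k]× + (1−cosθ)·[k]×²:
    [+0.97039 +0.15726 -0.18334]
    [-0.23604 +0.77860 -0.58144]
    [+0.05131 +0.60750 +0.79266]
t = (-0.0823, -0.0956, 0.5158) m
M0: Pc = R·M0+t = (-0.12499, -0.04233, +0.54500); u = 516.2·(-0.12499)/0.54500 + 332.6 = 214.2158, v = 596.2·(-0.04233)/0.54500 + 244.6 = 198.2914
M1: Pc = R·M1+t = (-0.02310, -0.06712, +0.55039); u = 516.2·(-0.02310)/0.55039 + 332.6 = 310.9365, v = 596.2·(-0.06712)/0.55039 + 244.6 = 171.8980
M2: Pc = R·M2+t = (-0.03961, -0.14887, +0.48660); u = 516.2·(-0.03961)/0.48660 + 332.6 = 290.5795, v = 596.2·(-0.14887)/0.48660 + 244.6 = 62.2012
M3: Pc = R·M3+t = (-0.14150, -0.12408, +0.48121); u = 516.2·(-0.14150)/0.48121 + 332.6 = 180.8101, v = 596.2·(-0.12408)/0.48121 + 244.6 = 90.8651

c0=(214.22, 198.29) c1=(310.94, 171.90) c2=(290.58, 62.20) c3=(180.81, 90.87)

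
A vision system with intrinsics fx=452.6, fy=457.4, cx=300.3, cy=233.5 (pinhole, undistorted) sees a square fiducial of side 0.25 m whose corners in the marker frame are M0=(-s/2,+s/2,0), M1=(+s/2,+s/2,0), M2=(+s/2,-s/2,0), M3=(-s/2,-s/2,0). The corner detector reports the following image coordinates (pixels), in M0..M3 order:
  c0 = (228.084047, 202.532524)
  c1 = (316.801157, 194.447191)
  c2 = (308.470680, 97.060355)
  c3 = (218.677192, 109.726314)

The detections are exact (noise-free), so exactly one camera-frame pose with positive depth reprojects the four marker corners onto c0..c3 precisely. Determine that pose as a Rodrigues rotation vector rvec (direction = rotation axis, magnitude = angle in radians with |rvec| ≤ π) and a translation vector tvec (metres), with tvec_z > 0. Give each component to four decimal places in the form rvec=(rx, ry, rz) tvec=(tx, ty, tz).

rvec=(0.0907, 0.2235, -0.0801) tvec=(-0.0891, -0.2174, 1.2119)

Intrinsics K: fx=452.6, fy=457.4, cx=300.3, cy=233.5
Marker side s = 0.25 m; corners in marker frame (Z=0):
  M0 = (-0.1250, +0.1250, 0)
  M1 = (+0.1250, +0.1250, 0)
  M2 = (+0.1250, -0.1250, 0)
  M3 = (-0.1250, -0.1250, 0)
Detected image corners:
  c0 = (228.084047, 202.532524) px
  c1 = (316.801157, 194.447191) px
  c2 = (308.470680, 97.060355) px
  c3 = (218.677192, 109.726314) px
Planar DLT: solve 8×8 A·h = b for H (H[2,2]=1):
  H  [+307.31462 +53.38999 +267.01097]
  H  [-69.41077 +390.23555 +151.45802]
  H  [-0.18540 +0.06666 +1.00000]
B = K⁻¹H; ‖b₁‖=0.825140, ‖b₂‖=0.825140; λ = 2/(‖b₁‖+‖b₂‖) = 1.211916, sign → tz>0 ⇒ λ=+1.211916
r₁ = λ·B[:,0] = (+0.97197,-0.06921,-0.22469); r₂ = λ·B[:,1] = (+0.08936,+0.99272,+0.08079)
r₃ = r₁×r₂ = (+0.21746,-0.09860,+0.97108); SVD([r₁ r₂ r₃]) → R = UVᵀ:
  R  [+0.97197 +0.08936 +0.21746]
  R  [-0.06921 +0.99272 -0.09860]
  R  [-0.22469 +0.08079 +0.97108]
t = (-0.08914, -0.21738, +1.21192) m
tr R = 2.935764; θ = arccos((tr R − 1)/2) = 0.254133 rad = 14.561°
axis k = ((R−Rᵀ)₃₂, (R−Rᵀ)₁₃, (R−Rᵀ)₂₁) / (2 sinθ) = (+0.356766, +0.879356, -0.315359)
rvec = θ·k = (+0.090666, +0.223473, -0.080143)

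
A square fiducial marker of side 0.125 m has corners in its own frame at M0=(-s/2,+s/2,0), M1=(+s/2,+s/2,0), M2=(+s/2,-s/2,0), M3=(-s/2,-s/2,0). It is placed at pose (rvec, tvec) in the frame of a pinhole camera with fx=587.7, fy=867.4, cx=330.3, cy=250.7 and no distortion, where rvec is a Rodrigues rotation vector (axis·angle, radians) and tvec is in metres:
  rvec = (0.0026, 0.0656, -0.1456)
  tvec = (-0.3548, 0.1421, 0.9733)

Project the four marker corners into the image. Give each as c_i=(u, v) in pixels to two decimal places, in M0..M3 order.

c0=(85.28, 439.75) c1=(158.05, 425.14) c2=(147.10, 314.42) c3=(74.44, 329.95)

Intrinsics K: fx=587.7, fy=867.4, cx=330.3, cy=250.7
Marker side s = 0.125 m; corners in marker frame (Z=0):
  M0 = (-0.0625, +0.0625, 0)
  M1 = (+0.0625, +0.0625, 0)
  M2 = (+0.0625, -0.0625, 0)
  M3 = (-0.0625, -0.0625, 0)
rvec = (0.0026, 0.0656, -0.1456), |rvec| = θ = 0.15972 rad = 9.151°
Rodrigues: sinθ=0.15904, 1−cosθ=0.01273; R = I + sinθ·[k]× + (1−cosθ)·[k]×²:
    [+0.98728 +0.14507 +0.06513]
    [-0.14490 +0.98942 -0.00735]
    [-0.06551 -0.00218 +0.99785]
t = (-0.3548, 0.1421, 0.9733) m
M0: Pc = R·M0+t = (-0.40744, +0.21299, +0.97726); u = 587.7·(-0.40744)/0.97726 + 330.3 = 85.2764, v = 867.4·(+0.21299)/0.97726 + 250.7 = 439.7510
M1: Pc = R·M1+t = (-0.28403, +0.19488, +0.96907); u = 587.7·(-0.28403)/0.96907 + 330.3 = 158.0486, v = 867.4·(+0.19488)/0.96907 + 250.7 = 425.1366
M2: Pc = R·M2+t = (-0.30216, +0.07121, +0.96934); u = 587.7·(-0.30216)/0.96934 + 330.3 = 147.1029, v = 867.4·(+0.07121)/0.96934 + 250.7 = 314.4169
M3: Pc = R·M3+t = (-0.42557, +0.08932, +0.97753); u = 587.7·(-0.42557)/0.97753 + 330.3 = 74.4427, v = 867.4·(+0.08932)/0.97753 + 250.7 = 329.9547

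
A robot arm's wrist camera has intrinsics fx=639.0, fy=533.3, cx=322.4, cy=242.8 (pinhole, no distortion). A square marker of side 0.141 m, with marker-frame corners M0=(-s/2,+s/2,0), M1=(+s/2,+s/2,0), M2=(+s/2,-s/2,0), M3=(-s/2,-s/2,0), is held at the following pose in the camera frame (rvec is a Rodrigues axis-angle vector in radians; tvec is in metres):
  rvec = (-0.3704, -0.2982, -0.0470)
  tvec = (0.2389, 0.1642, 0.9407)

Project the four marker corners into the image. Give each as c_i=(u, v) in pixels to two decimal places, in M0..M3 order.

Intrinsics K: fx=639.0, fy=533.3, cx=322.4, cy=242.8
Marker side s = 0.141 m; corners in marker frame (Z=0):
  M0 = (-0.0705, +0.0705, 0)
  M1 = (+0.0705, +0.0705, 0)
  M2 = (+0.0705, -0.0705, 0)
  M3 = (-0.0705, -0.0705, 0)
rvec = (-0.3704, -0.2982, -0.0470), |rvec| = θ = 0.47784 rad = 27.378°
Rodrigues: sinθ=0.45986, 1−cosθ=0.11201; R = I + sinθ·[k]× + (1−cosθ)·[k]×²:
    [+0.95529 +0.09942 -0.27844]
    [+0.00895 +0.93161 +0.36334]
    [+0.29552 -0.34959 +0.88908]
t = (0.2389, 0.1642, 0.9407) m
M0: Pc = R·M0+t = (+0.17856, +0.22925, +0.89522); u = 639.0·(+0.17856)/0.89522 + 322.4 = 449.8550, v = 533.3·(+0.22925)/0.89522 + 242.8 = 379.3673
M1: Pc = R·M1+t = (+0.31326, +0.23051, +0.93689); u = 639.0·(+0.31326)/0.93689 + 322.4 = 536.0554, v = 533.3·(+0.23051)/0.93689 + 242.8 = 374.0119
M2: Pc = R·M2+t = (+0.29924, +0.09915, +0.98618); u = 639.0·(+0.29924)/0.98618 + 322.4 = 516.2936, v = 533.3·(+0.09915)/0.98618 + 242.8 = 296.4190
M3: Pc = R·M3+t = (+0.16454, +0.09789, +0.94451); u = 639.0·(+0.16454)/0.94451 + 322.4 = 433.7199, v = 533.3·(+0.09789)/0.94451 + 242.8 = 298.0717

c0=(449.85, 379.37) c1=(536.06, 374.01) c2=(516.29, 296.42) c3=(433.72, 298.07)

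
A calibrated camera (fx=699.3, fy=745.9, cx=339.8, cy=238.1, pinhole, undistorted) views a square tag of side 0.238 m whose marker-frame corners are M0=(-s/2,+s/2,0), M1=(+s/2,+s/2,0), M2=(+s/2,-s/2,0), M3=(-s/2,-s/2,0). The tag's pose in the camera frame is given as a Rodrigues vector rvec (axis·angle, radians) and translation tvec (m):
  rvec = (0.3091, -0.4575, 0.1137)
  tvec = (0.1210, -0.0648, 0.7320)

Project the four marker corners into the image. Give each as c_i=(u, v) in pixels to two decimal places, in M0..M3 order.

Intrinsics K: fx=699.3, fy=745.9, cx=339.8, cy=238.1
Marker side s = 0.238 m; corners in marker frame (Z=0):
  M0 = (-0.1190, +0.1190, 0)
  M1 = (+0.1190, +0.1190, 0)
  M2 = (+0.1190, -0.1190, 0)
  M3 = (-0.1190, -0.1190, 0)
rvec = (0.3091, -0.4575, 0.1137), |rvec| = θ = 0.56372 rad = 32.299°
Rodrigues: sinθ=0.53433, 1−cosθ=0.15473; R = I + sinθ·[k]× + (1−cosθ)·[k]×²:
    [+0.89179 -0.17663 -0.41654]
    [+0.03892 +0.94719 -0.31831]
    [+0.45076 +0.26766 +0.85157]
t = (0.1210, -0.0648, 0.7320) m
M0: Pc = R·M0+t = (-0.00614, +0.04328, +0.71021); u = 699.3·(-0.00614)/0.71021 + 339.8 = 333.7522, v = 745.9·(+0.04328)/0.71021 + 238.1 = 283.5588
M1: Pc = R·M1+t = (+0.20610, +0.05255, +0.81749); u = 699.3·(+0.20610)/0.81749 + 339.8 = 516.1065, v = 745.9·(+0.05255)/0.81749 + 238.1 = 286.0447
M2: Pc = R·M2+t = (+0.24814, -0.17288, +0.75379); u = 699.3·(+0.24814)/0.75379 + 339.8 = 570.0047, v = 745.9·(-0.17288)/0.75379 + 238.1 = 67.0257
M3: Pc = R·M3+t = (+0.03590, -0.18215, +0.64651); u = 699.3·(+0.03590)/0.64651 + 339.8 = 378.6262, v = 745.9·(-0.18215)/0.64651 + 238.1 = 27.9508

c0=(333.75, 283.56) c1=(516.11, 286.04) c2=(570.00, 67.03) c3=(378.63, 27.95)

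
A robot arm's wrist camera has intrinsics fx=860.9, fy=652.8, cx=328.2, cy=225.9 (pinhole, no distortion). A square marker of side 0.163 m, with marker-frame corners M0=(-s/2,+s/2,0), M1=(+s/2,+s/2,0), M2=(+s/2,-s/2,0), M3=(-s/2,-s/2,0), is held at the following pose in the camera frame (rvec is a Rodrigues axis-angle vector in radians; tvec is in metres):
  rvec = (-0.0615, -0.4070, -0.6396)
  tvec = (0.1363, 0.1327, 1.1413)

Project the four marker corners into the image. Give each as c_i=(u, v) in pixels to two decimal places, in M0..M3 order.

c0=(424.94, 368.98) c1=(506.23, 310.04) c2=(436.81, 237.62) c3=(350.73, 293.01)

Intrinsics K: fx=860.9, fy=652.8, cx=328.2, cy=225.9
Marker side s = 0.163 m; corners in marker frame (Z=0):
  M0 = (-0.0815, +0.0815, 0)
  M1 = (+0.0815, +0.0815, 0)
  M2 = (+0.0815, -0.0815, 0)
  M3 = (-0.0815, -0.0815, 0)
rvec = (-0.0615, -0.4070, -0.6396), |rvec| = θ = 0.76060 rad = 43.579°
Rodrigues: sinθ=0.68936, 1−cosθ=0.27558; R = I + sinθ·[k]× + (1−cosθ)·[k]×²:
    [+0.72622 +0.59161 -0.35014]
    [-0.56777 +0.80333 +0.17974]
    [+0.38761 +0.06826 +0.91929]
t = (0.1363, 0.1327, 1.1413) m
M0: Pc = R·M0+t = (+0.12533, +0.24444, +1.11527); u = 860.9·(+0.12533)/1.11527 + 328.2 = 424.9441, v = 652.8·(+0.24444)/1.11527 + 225.9 = 368.9799
M1: Pc = R·M1+t = (+0.24370, +0.15190, +1.17845); u = 860.9·(+0.24370)/1.17845 + 328.2 = 506.2335, v = 652.8·(+0.15190)/1.17845 + 225.9 = 310.0434
M2: Pc = R·M2+t = (+0.14727, +0.02096, +1.16733); u = 860.9·(+0.14727)/1.16733 + 328.2 = 436.8116, v = 652.8·(+0.02096)/1.16733 + 225.9 = 237.6191
M3: Pc = R·M3+t = (+0.02890, +0.11350, +1.10415); u = 860.9·(+0.02890)/1.10415 + 328.2 = 350.7306, v = 652.8·(+0.11350)/1.10415 + 225.9 = 293.0052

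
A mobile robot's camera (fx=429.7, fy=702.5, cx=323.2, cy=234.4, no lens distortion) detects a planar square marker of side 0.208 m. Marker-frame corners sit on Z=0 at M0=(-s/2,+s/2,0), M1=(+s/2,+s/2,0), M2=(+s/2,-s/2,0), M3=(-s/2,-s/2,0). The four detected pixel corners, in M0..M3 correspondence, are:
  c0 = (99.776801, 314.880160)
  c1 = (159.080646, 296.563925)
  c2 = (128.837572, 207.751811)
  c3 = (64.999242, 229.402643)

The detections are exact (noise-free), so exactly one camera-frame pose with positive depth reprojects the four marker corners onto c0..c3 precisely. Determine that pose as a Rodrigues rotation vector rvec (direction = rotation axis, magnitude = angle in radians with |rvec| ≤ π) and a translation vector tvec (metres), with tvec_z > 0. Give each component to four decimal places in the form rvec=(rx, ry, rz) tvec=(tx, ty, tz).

Intrinsics K: fx=429.7, fy=702.5, cx=323.2, cy=234.4
Marker side s = 0.208 m; corners in marker frame (Z=0):
  M0 = (-0.1040, +0.1040, 0)
  M1 = (+0.1040, +0.1040, 0)
  M2 = (+0.1040, -0.1040, 0)
  M3 = (-0.1040, -0.1040, 0)
Detected image corners:
  c0 = (99.776801, 314.880160) px
  c1 = (159.080646, 296.563925) px
  c2 = (128.837572, 207.751811) px
  c3 = (64.999242, 229.402643) px
Planar DLT: solve 8×8 A·h = b for H (H[2,2]=1):
  H  [+285.18357 +201.95290 +113.56045]
  H  [-119.77133 +524.39737 +264.06872]
  H  [-0.09167 +0.40247 +1.00000]
B = K⁻¹H; ‖b₁‖=0.751484, ‖b₂‖=0.751484; λ = 2/(‖b₁‖+‖b₂‖) = 1.330700, sign → tz>0 ⇒ λ=+1.330700
r₁ = λ·B[:,0] = (+0.97491,-0.18617,-0.12199); r₂ = λ·B[:,1] = (+0.22258,+0.81463,+0.53557)
r₃ = r₁×r₂ = (-0.00033,-0.54929,+0.83563); SVD([r₁ r₂ r₃]) → R = UVᵀ:
  R  [+0.97491 +0.22258 -0.00033]
  R  [-0.18617 +0.81463 -0.54929]
  R  [-0.12199 +0.53557 +0.83563]
t = (-0.64921, +0.05620, +1.33070) m
tr R = 2.625177; θ = arccos((tr R − 1)/2) = 0.622217 rad = 35.650°
axis k = ((R−Rᵀ)₃₂, (R−Rᵀ)₁₃, (R−Rᵀ)₂₁) / (2 sinθ) = (+0.930671, +0.104367, -0.350655)
rvec = θ·k = (+0.579079, +0.064939, -0.218183)

rvec=(0.5791, 0.0649, -0.2182) tvec=(-0.6492, 0.0562, 1.3307)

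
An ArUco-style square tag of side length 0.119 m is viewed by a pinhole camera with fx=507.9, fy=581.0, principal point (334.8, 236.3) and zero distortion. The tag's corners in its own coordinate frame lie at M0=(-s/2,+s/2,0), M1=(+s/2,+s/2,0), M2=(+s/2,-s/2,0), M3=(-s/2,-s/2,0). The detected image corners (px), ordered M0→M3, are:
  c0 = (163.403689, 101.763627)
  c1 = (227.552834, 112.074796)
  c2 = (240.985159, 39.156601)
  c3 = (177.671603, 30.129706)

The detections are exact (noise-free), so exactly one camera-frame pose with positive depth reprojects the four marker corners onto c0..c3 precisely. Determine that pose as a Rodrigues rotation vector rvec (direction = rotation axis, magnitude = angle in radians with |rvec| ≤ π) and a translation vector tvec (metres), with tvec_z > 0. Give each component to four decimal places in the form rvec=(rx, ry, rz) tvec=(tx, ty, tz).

rvec=(-0.1351, 0.1075, 0.1683) tvec=(-0.2351, -0.2571, 0.9005)

Intrinsics K: fx=507.9, fy=581.0, cx=334.8, cy=236.3
Marker side s = 0.119 m; corners in marker frame (Z=0):
  M0 = (-0.0595, +0.0595, 0)
  M1 = (+0.0595, +0.0595, 0)
  M2 = (+0.0595, -0.0595, 0)
  M3 = (-0.0595, -0.0595, 0)
Detected image corners:
  c0 = (163.403689, 101.763627) px
  c1 = (227.552834, 112.074796) px
  c2 = (240.985159, 39.156601) px
  c3 = (177.671603, 30.129706) px
Planar DLT: solve 8×8 A·h = b for H (H[2,2]=1):
  H  [+509.05874 -144.46760 +202.21247]
  H  [+71.95126 +597.50970 +70.44555]
  H  [-0.13078 -0.13860 +1.00000]
B = K⁻¹H; ‖b₁‖=1.110517, ‖b₂‖=1.110517; λ = 2/(‖b₁‖+‖b₂‖) = 0.900481, sign → tz>0 ⇒ λ=+0.900481
r₁ = λ·B[:,0] = (+0.98016,+0.15941,-0.11776); r₂ = λ·B[:,1] = (-0.17386,+0.97683,-0.12480)
r₃ = r₁×r₂ = (+0.09514,+0.14280,+0.98517); SVD([r₁ r₂ r₃]) → R = UVᵀ:
  R  [+0.98016 -0.17386 +0.09514]
  R  [+0.15941 +0.97683 +0.14280]
  R  [-0.11776 -0.12480 +0.98517]
t = (-0.23507, -0.25705, +0.90048) m
tr R = 2.942160; θ = arccos((tr R − 1)/2) = 0.241083 rad = 13.813°
axis k = ((R−Rᵀ)₃₂, (R−Rᵀ)₁₃, (R−Rᵀ)₂₁) / (2 sinθ) = (-0.560427, +0.445860, +0.697947)
rvec = θ·k = (-0.135110, +0.107489, +0.168263)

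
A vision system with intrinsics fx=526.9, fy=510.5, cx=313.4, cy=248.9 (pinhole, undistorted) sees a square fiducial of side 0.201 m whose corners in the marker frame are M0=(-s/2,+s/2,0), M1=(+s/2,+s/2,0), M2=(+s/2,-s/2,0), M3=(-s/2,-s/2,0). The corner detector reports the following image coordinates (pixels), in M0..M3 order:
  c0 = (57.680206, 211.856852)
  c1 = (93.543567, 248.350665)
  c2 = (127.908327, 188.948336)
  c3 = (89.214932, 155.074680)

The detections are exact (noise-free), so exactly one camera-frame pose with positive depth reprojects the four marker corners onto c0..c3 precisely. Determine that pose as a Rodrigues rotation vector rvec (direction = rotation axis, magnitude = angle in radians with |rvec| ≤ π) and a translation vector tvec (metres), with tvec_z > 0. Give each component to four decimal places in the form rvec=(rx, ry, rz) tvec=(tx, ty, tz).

Intrinsics K: fx=526.9, fy=510.5, cx=313.4, cy=248.9
Marker side s = 0.201 m; corners in marker frame (Z=0):
  M0 = (-0.1005, +0.1005, 0)
  M1 = (+0.1005, +0.1005, 0)
  M2 = (+0.1005, -0.1005, 0)
  M3 = (-0.1005, -0.1005, 0)
Detected image corners:
  c0 = (57.680206, 211.856852) px
  c1 = (93.543567, 248.350665) px
  c2 = (127.908327, 188.948336) px
  c3 = (89.214932, 155.074680) px
Planar DLT: solve 8×8 A·h = b for H (H[2,2]=1):
  H  [+158.20287 -152.96286 +91.34046]
  H  [+115.77861 +312.30998 +200.87683]
  H  [-0.29515 +0.11682 +1.00000]
B = K⁻¹H; ‖b₁‖=0.671504, ‖b₂‖=0.671504; λ = 2/(‖b₁‖+‖b₂‖) = 1.489195, sign → tz>0 ⇒ λ=+1.489195
r₁ = λ·B[:,0] = (+0.70857,+0.55204,-0.43953); r₂ = λ·B[:,1] = (-0.53580,+0.82623,+0.17396)
r₃ = r₁×r₂ = (+0.45919,+0.11223,+0.88122); SVD([r₁ r₂ r₃]) → R = UVᵀ:
  R  [+0.70857 -0.53580 +0.45919]
  R  [+0.55204 +0.82623 +0.11223]
  R  [-0.43953 +0.17396 +0.88122]
t = (-0.62761, -0.14009, +1.48919) m
tr R = 2.416017; θ = arccos((tr R − 1)/2) = 0.784122 rad = 44.927°
axis k = ((R−Rᵀ)₃₂, (R−Rᵀ)₁₃, (R−Rᵀ)₂₁) / (2 sinθ) = (+0.043706, +0.636302, +0.770201)
rvec = θ·k = (+0.034271, +0.498939, +0.603931)

rvec=(0.0343, 0.4989, 0.6039) tvec=(-0.6276, -0.1401, 1.4892)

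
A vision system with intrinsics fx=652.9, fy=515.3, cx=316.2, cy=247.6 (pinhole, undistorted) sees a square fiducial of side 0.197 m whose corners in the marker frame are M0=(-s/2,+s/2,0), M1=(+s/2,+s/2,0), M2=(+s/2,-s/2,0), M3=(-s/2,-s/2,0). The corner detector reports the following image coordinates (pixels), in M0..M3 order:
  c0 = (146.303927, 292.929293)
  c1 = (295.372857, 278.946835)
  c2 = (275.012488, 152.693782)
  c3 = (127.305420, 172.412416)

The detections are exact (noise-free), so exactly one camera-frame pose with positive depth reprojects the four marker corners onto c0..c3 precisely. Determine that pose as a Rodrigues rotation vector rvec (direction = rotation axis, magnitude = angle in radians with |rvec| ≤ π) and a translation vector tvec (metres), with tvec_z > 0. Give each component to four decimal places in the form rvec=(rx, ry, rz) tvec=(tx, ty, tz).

rvec=(0.0002, 0.1960, -0.1279) tvec=(-0.1337, -0.0368, 0.8160)

Intrinsics K: fx=652.9, fy=515.3, cx=316.2, cy=247.6
Marker side s = 0.197 m; corners in marker frame (Z=0):
  M0 = (-0.0985, +0.0985, 0)
  M1 = (+0.0985, +0.0985, 0)
  M2 = (+0.0985, -0.0985, 0)
  M3 = (-0.0985, -0.0985, 0)
Detected image corners:
  c0 = (146.303927, 292.929293) px
  c1 = (295.372857, 278.946835) px
  c2 = (275.012488, 152.693782) px
  c3 = (127.305420, 172.412416) px
Planar DLT: solve 8×8 A·h = b for H (H[2,2]=1):
  H  [+703.00708 +96.64581 +209.24449]
  H  [-138.93699 +622.61054 +224.35187]
  H  [-0.23804 -0.01502 +1.00000]
B = K⁻¹H; ‖b₁‖=1.225438, ‖b₂‖=1.225438; λ = 2/(‖b₁‖+‖b₂‖) = 0.816035, sign → tz>0 ⇒ λ=+0.816035
r₁ = λ·B[:,0] = (+0.97274,-0.12669,-0.19425); r₂ = λ·B[:,1] = (+0.12673,+0.99186,-0.01226)
r₃ = r₁×r₂ = (+0.19422,-0.01270,+0.98088); SVD([r₁ r₂ r₃]) → R = UVᵀ:
  R  [+0.97274 +0.12673 +0.19422]
  R  [-0.12669 +0.99186 -0.01270]
  R  [-0.19425 -0.01226 +0.98088]
t = (-0.13368, -0.03682, +0.81603) m
tr R = 2.945474; θ = arccos((tr R − 1)/2) = 0.234041 rad = 13.410°
axis k = ((R−Rᵀ)₃₂, (R−Rᵀ)₁₃, (R−Rᵀ)₂₁) / (2 sinθ) = (+0.000950, +0.837547, -0.546364)
rvec = θ·k = (+0.000222, +0.196020, -0.127872)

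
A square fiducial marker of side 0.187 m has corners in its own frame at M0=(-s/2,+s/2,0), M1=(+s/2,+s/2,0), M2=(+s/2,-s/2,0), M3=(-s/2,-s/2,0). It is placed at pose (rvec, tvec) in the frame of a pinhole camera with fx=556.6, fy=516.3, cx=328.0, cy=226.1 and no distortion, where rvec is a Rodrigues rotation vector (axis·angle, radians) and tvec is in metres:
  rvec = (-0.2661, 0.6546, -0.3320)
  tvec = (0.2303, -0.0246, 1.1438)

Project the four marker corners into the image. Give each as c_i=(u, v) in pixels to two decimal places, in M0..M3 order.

Intrinsics K: fx=556.6, fy=516.3, cx=328.0, cy=226.1
Marker side s = 0.187 m; corners in marker frame (Z=0):
  M0 = (-0.0935, +0.0935, 0)
  M1 = (+0.0935, +0.0935, 0)
  M2 = (+0.0935, -0.0935, 0)
  M3 = (-0.0935, -0.0935, 0)
rvec = (-0.2661, 0.6546, -0.3320), |rvec| = θ = 0.78073 rad = 44.732°
Rodrigues: sinθ=0.70380, 1−cosθ=0.28960; R = I + sinθ·[k]× + (1−cosθ)·[k]×²:
    [+0.74404 +0.21653 +0.63207]
    [-0.38205 +0.91399 +0.13662]
    [-0.54812 -0.34313 +0.76277]
t = (0.2303, -0.0246, 1.1438) m
M0: Pc = R·M0+t = (+0.18098, +0.09658, +1.16297); u = 556.6·(+0.18098)/1.16297 + 328.0 = 414.6163, v = 516.3·(+0.09658)/1.16297 + 226.1 = 268.9764
M1: Pc = R·M1+t = (+0.32011, +0.02514, +1.06047); u = 556.6·(+0.32011)/1.06047 + 328.0 = 496.0156, v = 516.3·(+0.02514)/1.06047 + 226.1 = 238.3381
M2: Pc = R·M2+t = (+0.27962, -0.14578, +1.12463); u = 556.6·(+0.27962)/1.12463 + 328.0 = 466.3901, v = 516.3·(-0.14578)/1.12463 + 226.1 = 159.1753
M3: Pc = R·M3+t = (+0.14049, -0.07434, +1.22713); u = 556.6·(+0.14049)/1.22713 + 328.0 = 391.7216, v = 516.3·(-0.07434)/1.22713 + 226.1 = 194.8238

c0=(414.62, 268.98) c1=(496.02, 238.34) c2=(466.39, 159.18) c3=(391.72, 194.82)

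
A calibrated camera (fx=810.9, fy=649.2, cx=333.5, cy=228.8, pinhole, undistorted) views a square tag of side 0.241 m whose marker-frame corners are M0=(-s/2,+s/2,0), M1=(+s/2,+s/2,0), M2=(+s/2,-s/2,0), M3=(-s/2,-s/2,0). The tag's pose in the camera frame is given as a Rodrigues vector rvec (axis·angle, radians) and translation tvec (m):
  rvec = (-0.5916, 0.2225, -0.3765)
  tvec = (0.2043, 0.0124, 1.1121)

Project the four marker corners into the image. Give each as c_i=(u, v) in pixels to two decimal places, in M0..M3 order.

Intrinsics K: fx=810.9, fy=649.2, cx=333.5, cy=228.8
Marker side s = 0.241 m; corners in marker frame (Z=0):
  M0 = (-0.1205, +0.1205, 0)
  M1 = (+0.1205, +0.1205, 0)
  M2 = (+0.1205, -0.1205, 0)
  M3 = (-0.1205, -0.1205, 0)
rvec = (-0.5916, 0.2225, -0.3765), |rvec| = θ = 0.73570 rad = 42.152°
Rodrigues: sinθ=0.67110, 1−cosθ=0.25864; R = I + sinθ·[k]× + (1−cosθ)·[k]×²:
    [+0.90861 +0.28054 +0.30940]
    [-0.40634 +0.76502 +0.49963]
    [-0.09653 -0.57969 +0.80910]
t = (0.2043, 0.0124, 1.1121) m
M0: Pc = R·M0+t = (+0.12862, +0.15355, +1.05388); u = 810.9·(+0.12862)/1.05388 + 333.5 = 432.4645, v = 649.2·(+0.15355)/1.05388 + 228.8 = 323.3879
M1: Pc = R·M1+t = (+0.34759, +0.05562, +1.03062); u = 810.9·(+0.34759)/1.03062 + 333.5 = 606.9898, v = 649.2·(+0.05562)/1.03062 + 228.8 = 263.8362
M2: Pc = R·M2+t = (+0.27998, -0.12875, +1.17032); u = 810.9·(+0.27998)/1.17032 + 333.5 = 527.4956, v = 649.2·(-0.12875)/1.17032 + 228.8 = 157.3802
M3: Pc = R·M3+t = (+0.06101, -0.03082, +1.19358); u = 810.9·(+0.06101)/1.19358 + 333.5 = 374.9473, v = 649.2·(-0.03082)/1.19358 + 228.8 = 212.0365

c0=(432.46, 323.39) c1=(606.99, 263.84) c2=(527.50, 157.38) c3=(374.95, 212.04)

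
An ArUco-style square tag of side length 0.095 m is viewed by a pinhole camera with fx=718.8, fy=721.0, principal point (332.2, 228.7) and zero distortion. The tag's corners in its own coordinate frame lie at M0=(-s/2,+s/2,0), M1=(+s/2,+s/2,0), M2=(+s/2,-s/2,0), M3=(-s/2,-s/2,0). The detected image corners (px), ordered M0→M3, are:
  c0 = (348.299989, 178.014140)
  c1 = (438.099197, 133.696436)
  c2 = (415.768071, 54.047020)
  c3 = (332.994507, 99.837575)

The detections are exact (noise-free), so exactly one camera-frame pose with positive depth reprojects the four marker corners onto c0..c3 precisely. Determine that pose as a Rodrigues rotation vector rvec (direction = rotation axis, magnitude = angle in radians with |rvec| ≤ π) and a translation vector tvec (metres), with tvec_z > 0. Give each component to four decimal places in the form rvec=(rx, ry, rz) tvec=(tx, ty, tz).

Intrinsics K: fx=718.8, fy=721.0, cx=332.2, cy=228.7
Marker side s = 0.095 m; corners in marker frame (Z=0):
  M0 = (-0.0475, +0.0475, 0)
  M1 = (+0.0475, +0.0475, 0)
  M2 = (+0.0475, -0.0475, 0)
  M3 = (-0.0475, -0.0475, 0)
Detected image corners:
  c0 = (348.299989, 178.014140) px
  c1 = (438.099197, 133.696436) px
  c2 = (415.768071, 54.047020) px
  c3 = (332.994507, 99.837575) px
Planar DLT: solve 8×8 A·h = b for H (H[2,2]=1):
  H  [+672.94631 -80.87567 +382.21703]
  H  [-545.50795 +746.15739 +115.69432]
  H  [-0.60986 -0.72407 +1.00000]
B = K⁻¹H; ‖b₁‖=1.474024, ‖b₂‖=1.474024; λ = 2/(‖b₁‖+‖b₂‖) = 0.678415, sign → tz>0 ⇒ λ=+0.678415
r₁ = λ·B[:,0] = (+0.82635,-0.38205,-0.41374); r₂ = λ·B[:,1] = (+0.15069,+0.85790,-0.49122)
r₃ = r₁×r₂ = (+0.54262,+0.34357,+0.76650); SVD([r₁ r₂ r₃]) → R = UVᵀ:
  R  [+0.82635 +0.15069 +0.54262]
  R  [-0.38205 +0.85790 +0.34357]
  R  [-0.41374 -0.49122 +0.76650]
t = (+0.04721, -0.10633, +0.67841) m
tr R = 2.450751; θ = arccos((tr R − 1)/2) = 0.759216 rad = 43.500°
axis k = ((R−Rᵀ)₃₂, (R−Rᵀ)₁₃, (R−Rᵀ)₂₁) / (2 sinθ) = (-0.606372, +0.694672, -0.386968)
rvec = θ·k = (-0.460367, +0.527407, -0.293792)

rvec=(-0.4604, 0.5274, -0.2938) tvec=(0.0472, -0.1063, 0.6784)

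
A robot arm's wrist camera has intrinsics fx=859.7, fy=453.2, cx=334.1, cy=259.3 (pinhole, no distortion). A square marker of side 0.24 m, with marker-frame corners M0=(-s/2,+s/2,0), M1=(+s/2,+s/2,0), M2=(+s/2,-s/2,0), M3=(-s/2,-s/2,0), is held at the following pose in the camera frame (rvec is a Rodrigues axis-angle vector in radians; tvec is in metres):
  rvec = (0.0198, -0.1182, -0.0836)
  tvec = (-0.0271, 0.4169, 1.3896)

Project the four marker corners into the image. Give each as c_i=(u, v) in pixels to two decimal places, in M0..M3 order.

Intrinsics K: fx=859.7, fy=453.2, cx=334.1, cy=259.3
Marker side s = 0.24 m; corners in marker frame (Z=0):
  M0 = (-0.1200, +0.1200, 0)
  M1 = (+0.1200, +0.1200, 0)
  M2 = (+0.1200, -0.1200, 0)
  M3 = (-0.1200, -0.1200, 0)
rvec = (0.0198, -0.1182, -0.0836), |rvec| = θ = 0.14612 rad = 8.372°
Rodrigues: sinθ=0.14560, 1−cosθ=0.01066; R = I + sinθ·[k]× + (1−cosθ)·[k]×²:
    [+0.98954 +0.08213 -0.11861]
    [-0.08447 +0.99632 -0.01480]
    [+0.11695 +0.02466 +0.99283]
t = (-0.0271, 0.4169, 1.3896) m
M0: Pc = R·M0+t = (-0.13599, +0.54659, +1.37852); u = 859.7·(-0.13599)/1.37852 + 334.1 = 249.2925, v = 453.2·(+0.54659)/1.37852 + 259.3 = 438.9969
M1: Pc = R·M1+t = (+0.10150, +0.52632, +1.40659); u = 859.7·(+0.10150)/1.40659 + 334.1 = 396.1366, v = 453.2·(+0.52632)/1.40659 + 259.3 = 428.8791
M2: Pc = R·M2+t = (+0.08179, +0.28721, +1.40068); u = 859.7·(+0.08179)/1.40068 + 334.1 = 384.2998, v = 453.2·(+0.28721)/1.40068 + 259.3 = 352.2277
M3: Pc = R·M3+t = (-0.15570, +0.30748, +1.37261); u = 859.7·(-0.15570)/1.37261 + 334.1 = 236.5804, v = 453.2·(+0.30748)/1.37261 + 259.3 = 360.8217

c0=(249.29, 439.00) c1=(396.14, 428.88) c2=(384.30, 352.23) c3=(236.58, 360.82)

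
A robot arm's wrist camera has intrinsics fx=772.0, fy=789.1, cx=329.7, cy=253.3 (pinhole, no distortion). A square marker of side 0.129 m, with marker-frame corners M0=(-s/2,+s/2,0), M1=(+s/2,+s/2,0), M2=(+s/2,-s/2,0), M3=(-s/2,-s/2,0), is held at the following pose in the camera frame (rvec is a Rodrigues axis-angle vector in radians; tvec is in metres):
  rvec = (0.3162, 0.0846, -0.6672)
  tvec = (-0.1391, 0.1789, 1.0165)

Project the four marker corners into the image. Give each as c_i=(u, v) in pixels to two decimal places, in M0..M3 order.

Intrinsics K: fx=772.0, fy=789.1, cx=329.7, cy=253.3
Marker side s = 0.129 m; corners in marker frame (Z=0):
  M0 = (-0.0645, +0.0645, 0)
  M1 = (+0.0645, +0.0645, 0)
  M2 = (+0.0645, -0.0645, 0)
  M3 = (-0.0645, -0.0645, 0)
rvec = (0.3162, 0.0846, -0.6672), |rvec| = θ = 0.74317 rad = 42.580°
Rodrigues: sinθ=0.67662, 1−cosθ=0.26367; R = I + sinθ·[k]× + (1−cosθ)·[k]×²:
    [+0.78406 +0.62023 -0.02369]
    [-0.59469 +0.73975 -0.31483]
    [-0.17774 +0.26094 +0.94885]
t = (-0.1391, 0.1789, 1.0165) m
M0: Pc = R·M0+t = (-0.14967, +0.26497, +1.04480); u = 772.0·(-0.14967)/1.04480 + 329.7 = 219.1107, v = 789.1·(+0.26497)/1.04480 + 253.3 = 453.4241
M1: Pc = R·M1+t = (-0.04852, +0.18826, +1.02187); u = 772.0·(-0.04852)/1.02187 + 329.7 = 293.0417, v = 789.1·(+0.18826)/1.02187 + 253.3 = 398.6743
M2: Pc = R·M2+t = (-0.12853, +0.09283, +0.98820); u = 772.0·(-0.12853)/0.98820 + 329.7 = 229.2883, v = 789.1·(+0.09283)/0.98820 + 253.3 = 327.4256
M3: Pc = R·M3+t = (-0.22968, +0.16954, +1.01113); u = 772.0·(-0.22968)/1.01113 + 329.7 = 154.3419, v = 789.1·(+0.16954)/1.01113 + 253.3 = 385.6138

c0=(219.11, 453.42) c1=(293.04, 398.67) c2=(229.29, 327.43) c3=(154.34, 385.61)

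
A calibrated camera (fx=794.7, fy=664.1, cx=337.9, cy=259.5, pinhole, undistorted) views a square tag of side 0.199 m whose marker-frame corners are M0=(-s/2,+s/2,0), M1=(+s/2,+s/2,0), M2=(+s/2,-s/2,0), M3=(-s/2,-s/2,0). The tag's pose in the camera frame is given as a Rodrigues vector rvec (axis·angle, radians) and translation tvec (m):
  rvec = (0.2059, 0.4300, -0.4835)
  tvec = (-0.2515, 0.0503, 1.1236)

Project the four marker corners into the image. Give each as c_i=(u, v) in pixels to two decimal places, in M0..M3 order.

c0=(147.33, 359.28) c1=(247.86, 318.28) c2=(173.97, 212.19) c3=(77.54, 261.95)

Intrinsics K: fx=794.7, fy=664.1, cx=337.9, cy=259.5
Marker side s = 0.199 m; corners in marker frame (Z=0):
  M0 = (-0.0995, +0.0995, 0)
  M1 = (+0.0995, +0.0995, 0)
  M2 = (+0.0995, -0.0995, 0)
  M3 = (-0.0995, -0.0995, 0)
rvec = (0.2059, 0.4300, -0.4835), |rvec| = θ = 0.67902 rad = 38.905°
Rodrigues: sinθ=0.62803, 1−cosθ=0.22181; R = I + sinθ·[k]× + (1−cosθ)·[k]×²:
    [+0.79858 +0.48979 +0.34982]
    [-0.40460 +0.86714 -0.29046]
    [-0.44560 +0.09042 +0.89065]
t = (-0.2515, 0.0503, 1.1236) m
M0: Pc = R·M0+t = (-0.28223, +0.17684, +1.17693); u = 794.7·(-0.28223)/1.17693 + 337.9 = 147.3333, v = 664.1·(+0.17684)/1.17693 + 259.5 = 359.2832
M1: Pc = R·M1+t = (-0.12331, +0.09632, +1.08826); u = 794.7·(-0.12331)/1.08826 + 337.9 = 247.8551, v = 664.1·(+0.09632)/1.08826 + 259.5 = 318.2802
M2: Pc = R·M2+t = (-0.22077, -0.07624, +1.07027); u = 794.7·(-0.22077)/1.07027 + 337.9 = 173.9692, v = 664.1·(-0.07624)/1.07027 + 259.5 = 212.1942
M3: Pc = R·M3+t = (-0.37969, +0.00428, +1.15894); u = 794.7·(-0.37969)/1.15894 + 337.9 = 77.5399, v = 664.1·(+0.00428)/1.15894 + 259.5 = 261.9509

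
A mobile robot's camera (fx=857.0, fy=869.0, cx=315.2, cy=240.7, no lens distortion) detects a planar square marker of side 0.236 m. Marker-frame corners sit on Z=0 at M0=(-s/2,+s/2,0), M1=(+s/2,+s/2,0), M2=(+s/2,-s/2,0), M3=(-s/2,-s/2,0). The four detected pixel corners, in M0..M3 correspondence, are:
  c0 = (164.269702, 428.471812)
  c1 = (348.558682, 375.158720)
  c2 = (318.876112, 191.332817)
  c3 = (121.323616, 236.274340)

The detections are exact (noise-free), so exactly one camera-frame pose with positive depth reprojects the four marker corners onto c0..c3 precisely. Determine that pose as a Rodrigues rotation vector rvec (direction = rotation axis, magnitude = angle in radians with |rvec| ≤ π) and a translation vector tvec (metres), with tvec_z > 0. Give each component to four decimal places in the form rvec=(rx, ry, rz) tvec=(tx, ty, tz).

rvec=(0.2298, -0.2891, -0.1982) tvec=(-0.0876, 0.0812, 1.0208)

Intrinsics K: fx=857.0, fy=869.0, cx=315.2, cy=240.7
Marker side s = 0.236 m; corners in marker frame (Z=0):
  M0 = (-0.1180, +0.1180, 0)
  M1 = (+0.1180, +0.1180, 0)
  M2 = (+0.1180, -0.1180, 0)
  M3 = (-0.1180, -0.1180, 0)
Detected image corners:
  c0 = (164.269702, 428.471812) px
  c1 = (348.558682, 375.158720) px
  c2 = (318.876112, 191.332817) px
  c3 = (121.323616, 236.274340) px
Planar DLT: solve 8×8 A·h = b for H (H[2,2]=1):
  H  [+868.45265 +211.70482 +241.63468]
  H  [-130.80101 +871.92658 +309.80757]
  H  [+0.25302 +0.24624 +1.00000]
B = K⁻¹H; ‖b₁‖=0.979614, ‖b₂‖=0.979614; λ = 2/(‖b₁‖+‖b₂‖) = 1.020810, sign → tz>0 ⇒ λ=+1.020810
r₁ = λ·B[:,0] = (+0.93946,-0.22519,+0.25828); r₂ = λ·B[:,1] = (+0.15972,+0.95462,+0.25137)
r₃ = r₁×r₂ = (-0.30317,-0.19490,+0.93279); SVD([r₁ r₂ r₃]) → R = UVᵀ:
  R  [+0.93946 +0.15972 -0.30317]
  R  [-0.22519 +0.95462 -0.19490]
  R  [+0.25828 +0.25137 +0.93279]
t = (-0.08763, +0.08118, +1.02081) m
tr R = 2.826873; θ = arccos((tr R − 1)/2) = 0.419147 rad = 24.015°
axis k = ((R−Rᵀ)₃₂, (R−Rᵀ)₁₃, (R−Rᵀ)₂₁) / (2 sinθ) = (+0.548264, -0.689773, -0.472884)
rvec = θ·k = (+0.229803, -0.289116, -0.198208)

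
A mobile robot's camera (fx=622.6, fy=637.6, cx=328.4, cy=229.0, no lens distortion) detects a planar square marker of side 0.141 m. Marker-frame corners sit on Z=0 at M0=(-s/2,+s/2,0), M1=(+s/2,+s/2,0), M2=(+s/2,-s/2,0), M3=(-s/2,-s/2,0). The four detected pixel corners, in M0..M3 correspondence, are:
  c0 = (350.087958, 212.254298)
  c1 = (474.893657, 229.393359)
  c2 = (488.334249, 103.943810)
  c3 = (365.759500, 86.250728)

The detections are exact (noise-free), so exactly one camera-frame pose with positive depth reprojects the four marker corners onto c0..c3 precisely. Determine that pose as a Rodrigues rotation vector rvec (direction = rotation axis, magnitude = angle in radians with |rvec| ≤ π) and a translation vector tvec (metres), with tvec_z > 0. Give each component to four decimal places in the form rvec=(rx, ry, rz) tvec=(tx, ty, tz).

Intrinsics K: fx=622.6, fy=637.6, cx=328.4, cy=229.0
Marker side s = 0.141 m; corners in marker frame (Z=0):
  M0 = (-0.0705, +0.0705, 0)
  M1 = (+0.0705, +0.0705, 0)
  M2 = (+0.0705, -0.0705, 0)
  M3 = (-0.0705, -0.0705, 0)
Detected image corners:
  c0 = (350.087958, 212.254298) px
  c1 = (474.893657, 229.393359) px
  c2 = (488.334249, 103.943810) px
  c3 = (365.759500, 86.250728) px
Planar DLT: solve 8×8 A·h = b for H (H[2,2]=1):
  H  [+897.39461 -154.52372 +420.04166]
  H  [+131.14672 +872.36062 +157.44834]
  H  [+0.04819 -0.12225 +1.00000]
B = K⁻¹H; ‖b₁‖=1.429238, ‖b₂‖=1.429238; λ = 2/(‖b₁‖+‖b₂‖) = 0.699673, sign → tz>0 ⇒ λ=+0.699673
r₁ = λ·B[:,0] = (+0.99070,+0.13181,+0.03371); r₂ = λ·B[:,1] = (-0.12854,+0.98801,-0.08553)
r₃ = r₁×r₂ = (-0.04458,+0.08041,+0.99576); SVD([r₁ r₂ r₃]) → R = UVᵀ:
  R  [+0.99070 -0.12854 -0.04458]
  R  [+0.13181 +0.98801 +0.08041]
  R  [+0.03371 -0.08553 +0.99576]
t = (+0.10299, -0.07852, +0.69967) m
tr R = 2.974476; θ = arccos((tr R − 1)/2) = 0.159933 rad = 9.163°
axis k = ((R−Rᵀ)₃₂, (R−Rᵀ)₁₃, (R−Rᵀ)₂₁) / (2 sinθ) = (-0.520996, -0.245834, +0.817391)
rvec = θ·k = (-0.083324, -0.039317, +0.130728)

rvec=(-0.0833, -0.0393, 0.1307) tvec=(0.1030, -0.0785, 0.6997)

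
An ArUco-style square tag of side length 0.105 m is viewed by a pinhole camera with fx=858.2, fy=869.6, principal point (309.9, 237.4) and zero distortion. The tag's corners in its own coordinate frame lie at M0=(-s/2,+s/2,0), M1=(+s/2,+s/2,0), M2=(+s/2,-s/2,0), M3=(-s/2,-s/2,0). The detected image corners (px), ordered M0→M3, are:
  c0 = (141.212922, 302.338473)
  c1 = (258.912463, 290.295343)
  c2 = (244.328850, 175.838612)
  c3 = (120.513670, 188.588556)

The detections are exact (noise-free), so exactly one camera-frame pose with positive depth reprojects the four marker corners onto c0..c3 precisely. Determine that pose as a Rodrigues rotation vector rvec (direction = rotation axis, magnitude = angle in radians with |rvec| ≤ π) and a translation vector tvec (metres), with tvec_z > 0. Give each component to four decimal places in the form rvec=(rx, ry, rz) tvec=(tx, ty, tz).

Intrinsics K: fx=858.2, fy=869.6, cx=309.9, cy=237.4
Marker side s = 0.105 m; corners in marker frame (Z=0):
  M0 = (-0.0525, +0.0525, 0)
  M1 = (+0.0525, +0.0525, 0)
  M2 = (+0.0525, -0.0525, 0)
  M3 = (-0.0525, -0.0525, 0)
Detected image corners:
  c0 = (141.212922, 302.338473) px
  c1 = (258.912463, 290.295343) px
  c2 = (244.328850, 175.838612) px
  c3 = (120.513670, 188.588556) px
Planar DLT: solve 8×8 A·h = b for H (H[2,2]=1):
  H  [+1148.08985 +260.44553 +191.44520]
  H  [-119.52996 +1202.32745 +240.71486]
  H  [-0.00649 +0.48327 +1.00000]
B = K⁻¹H; ‖b₁‖=1.346999, ‖b₂‖=1.346999; λ = 2/(‖b₁‖+‖b₂‖) = 0.742391, sign → tz>0 ⇒ λ=+0.742391
r₁ = λ·B[:,0] = (+0.99490,-0.10073,-0.00482); r₂ = λ·B[:,1] = (+0.09574,+0.92850,+0.35878)
r₃ = r₁×r₂ = (-0.03166,-0.35741,+0.93341); SVD([r₁ r₂ r₃]) → R = UVᵀ:
  R  [+0.99490 +0.09574 -0.03166]
  R  [-0.10073 +0.92850 -0.35741]
  R  [-0.00482 +0.35878 +0.93341]
t = (-0.10247, +0.00283, +0.74239) m
tr R = 2.856813; θ = arccos((tr R − 1)/2) = 0.380695 rad = 21.812°
axis k = ((R−Rᵀ)₃₂, (R−Rᵀ)₁₃, (R−Rᵀ)₂₁) / (2 sinθ) = (+0.963740, -0.036125, -0.264385)
rvec = θ·k = (+0.366892, -0.013753, -0.100650)

rvec=(0.3669, -0.0138, -0.1007) tvec=(-0.1025, 0.0028, 0.7424)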